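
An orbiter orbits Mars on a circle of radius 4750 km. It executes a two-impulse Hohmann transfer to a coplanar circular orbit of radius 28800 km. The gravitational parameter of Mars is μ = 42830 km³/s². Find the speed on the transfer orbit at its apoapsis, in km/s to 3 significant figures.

v = 0.649 km/s

Transfer-ellipse semi-major axis a_t = (r₁ + r₂)/2 = (4750 + 28800)/2 = 16775 km.
The apoapsis of the transfer ellipse is at r = 28800 km.
Vis-viva: v = √[μ(2/r − 1/a_t)] = √[42830 × (2/28800 − 1/16775)] = 0.6489 km/s.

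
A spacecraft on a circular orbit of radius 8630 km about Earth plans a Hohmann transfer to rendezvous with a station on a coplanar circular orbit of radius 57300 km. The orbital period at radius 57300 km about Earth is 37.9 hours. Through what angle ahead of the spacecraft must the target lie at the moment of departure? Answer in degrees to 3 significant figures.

φ = 101°

From Kepler's third law T² = 4π²r³/μ at r = 57300 km, T = 37.9 hours = 37.9 × 3600 s = 1.3644×10^5 s: μ = 4π²r³/T² = 3.98970×10^5 km³/s².
Semi-major axis of the transfer orbit: a_t = (8630 + 57300)/2 = 32965 km.
Transfer time t = π√(a_t³/μ) = 29770 s.
The target's mean motion on its circular orbit is ω₂ = √(μ/r₂³) = 4.605×10^-5 rad/s.
Angle swept by the target during transfer: ω₂·t = 1.371 rad = 78.55°.
Arrival is 180° from departure on the ellipse, so φ = 180° − 78.55° = 101°.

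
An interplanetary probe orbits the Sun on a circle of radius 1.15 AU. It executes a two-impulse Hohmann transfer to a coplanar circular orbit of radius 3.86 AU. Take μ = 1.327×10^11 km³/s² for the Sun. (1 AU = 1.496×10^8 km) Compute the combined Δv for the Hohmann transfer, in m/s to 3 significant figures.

In km: r₁ = 1.15 × 1.496×10^8 = 1.7204×10^8 km; r₂ = 3.86 × 1.496×10^8 = 5.77456×10^8 km.
Transfer-ellipse semi-major axis a_t = (r₁ + r₂)/2 = (1.7204×10^8 + 5.77456×10^8)/2 = 3.74748×10^8 km.
Circular speed at r₁: v₁ = √(μ/r₁) = √(1.327×10^11/1.7204×10^8) = 27.7729 km/s.
Transfer-orbit speed at r₁ (vis-viva equation): v_p = √[μ(2/r₁ − 1/a_t)] = 34.4755 km/s.
First burn Δv₁ = |v_p − v₁| = 6.703 km/s.
At r₂, v₂ = √(μ/r₂) = 15.159 km/s.
Transfer-orbit speed at r₂: v_a = √[μ(2/r₂ − 1/a_t)] = 10.271 km/s.
Second burn Δv₂ = |v₂ − v_a| = 4.888 km/s.
Total Δv = Δv₁ + Δv₂ = 11.59 km/s.

Δv = 11600 m/s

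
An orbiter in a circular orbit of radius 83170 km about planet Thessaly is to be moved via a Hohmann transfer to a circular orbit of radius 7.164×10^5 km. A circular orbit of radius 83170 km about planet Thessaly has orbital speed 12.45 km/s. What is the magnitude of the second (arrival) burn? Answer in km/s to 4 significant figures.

Δv₂ = 2.307 km/s

From the circular-orbit relation v² = μ/r at r = 83170 km: μ = v²r = (12.45)² × 83170 = 1.28916×10^7 km³/s².
The Hohmann ellipse has a_t = (r₁ + r₂)/2 = 3.99785×10^5 km.
Circular speed at r = 7.164×10^5 km: v_c = √(μ/r) = 4.242 km/s.
Vis-viva on the transfer ellipse at r = 7.164×10^5 km gives v_t = √[μ(2/r − 1/a_t)] = 1.935 km/s.
Δv₂ = |v_t − v_c| = |1.935 − 4.242| = 2.307 km/s.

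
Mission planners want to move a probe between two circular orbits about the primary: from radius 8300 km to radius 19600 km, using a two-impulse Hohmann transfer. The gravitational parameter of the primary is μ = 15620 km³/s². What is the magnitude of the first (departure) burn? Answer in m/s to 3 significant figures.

The Hohmann ellipse has a_t = (r₁ + r₂)/2 = 13950 km.
On the circular orbit at r = 8300 km, v_c = √(μ/r) = 1.371834 km/s.
Transfer-orbit speed at the same r (vis-viva, a = a_t): v_t = √[μ(2/r − 1/a_t)] = 1.626082 km/s.
Δv₁ = |v_t − v_c| = |1.626082 − 1.371834| = 0.2542 km/s.

Δv₁ = 254 m/s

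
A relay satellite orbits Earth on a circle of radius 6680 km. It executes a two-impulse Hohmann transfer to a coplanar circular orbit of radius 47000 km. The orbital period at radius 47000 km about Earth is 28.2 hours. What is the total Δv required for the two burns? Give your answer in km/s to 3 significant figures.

Δv = 3.95 km/s

From Kepler's third law T² = 4π²r³/μ at r = 47000 km, T = 28.2 hours = 28.2 × 3600 s = 1.0152×10^5 s: μ = 4π²r³/T² = 3.97695×10^5 km³/s².
Semi-major axis of the transfer orbit: a_t = (6680 + 47000)/2 = 26840 km.
Circular speed at r₁: v₁ = √(μ/r₁) = √(3.97695×10^5/6680) = 7.71590 km/s.
On the transfer ellipse at r₁, v² = μ(2/r − 1/a) gives v_p = √[μ(2/r₁ − 1/a_t)] = 10.2104 km/s.
First burn Δv₁ = |v_p − v₁| = 2.4945 km/s.
At r₂, v₂ = √(μ/r₂) = 2.9089 km/s.
Transfer-orbit speed at r₂: v_a = √[μ(2/r₂ − 1/a_t)] = 1.4512 km/s.
Second burn Δv₂ = |v₂ − v_a| = 1.4577 km/s.
Δv = Δv₁ + Δv₂ = 2.4945 + 1.4577 = 3.952 km/s.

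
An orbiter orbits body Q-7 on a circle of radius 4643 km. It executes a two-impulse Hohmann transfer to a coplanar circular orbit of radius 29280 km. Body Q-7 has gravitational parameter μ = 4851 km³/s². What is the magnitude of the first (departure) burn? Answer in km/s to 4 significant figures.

Transfer-ellipse semi-major axis a_t = (r₁ + r₂)/2 = (4643 + 29280)/2 = 16961.5 km.
On the circular orbit at r = 4643 km, v_c = √(μ/r) = 1.0222 km/s.
Transfer-orbit speed at the same r (vis-viva, a = a_t): v_t = √[μ(2/r − 1/a_t)] = 1.3430 km/s.
Δv₁ = |v_t − v_c| = |1.3430 − 1.0222| = 0.3208 km/s.

Δv₁ = 0.3208 km/s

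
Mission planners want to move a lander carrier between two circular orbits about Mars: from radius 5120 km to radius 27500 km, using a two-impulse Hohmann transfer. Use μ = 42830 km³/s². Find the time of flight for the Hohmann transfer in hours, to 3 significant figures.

Semi-major axis of the transfer orbit: a_t = (5120 + 27500)/2 = 16310 km.
Transfer time t = π√(a_t³/μ) = π√((16310)³ / 42830) = 31620 s.
Converting: 31620 s ÷ 3600 s/hour = 8.78 hours.

t = 8.78 hours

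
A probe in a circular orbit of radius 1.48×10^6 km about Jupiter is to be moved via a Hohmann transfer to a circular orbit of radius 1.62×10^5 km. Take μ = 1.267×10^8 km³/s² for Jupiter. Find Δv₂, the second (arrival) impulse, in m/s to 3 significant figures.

Semi-major axis of the transfer orbit: a_t = (1.480×10^6 + 1.620×10^5)/2 = 8.210×10^5 km.
On the circular orbit at r = 1.620×10^5 km, v_c = √(μ/r) = 27.966 km/s.
Transfer-orbit speed at the same r (vis-viva, a = a_t): v_t = √[μ(2/r − 1/a_t)] = 37.548 km/s.
Δv₂ = |v_t − v_c| = |37.548 − 27.966| = 9.582 km/s.

Δv₂ = 9580 m/s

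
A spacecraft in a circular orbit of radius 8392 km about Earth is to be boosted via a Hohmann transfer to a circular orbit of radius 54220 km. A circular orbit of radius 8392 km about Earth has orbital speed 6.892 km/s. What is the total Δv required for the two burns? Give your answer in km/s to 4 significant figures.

From the circular-orbit relation v² = μ/r at r = 8392 km: μ = v²r = (6.892)² × 8392 = 3.98617×10^5 km³/s².
Transfer-ellipse semi-major axis a_t = (r₁ + r₂)/2 = (8392 + 54220)/2 = 31306 km.
Circular speed at r₁: v₁ = √(μ/r₁) = √(3.98617×10^5/8392) = 6.892 km/s.
On the transfer ellipse at r₁, vis-viva equation gives v_p = √[μ(2/r₁ − 1/a_t)] = 9.070 km/s.
First burn Δv₁ = |v_p − v₁| = 2.178 km/s.
Circular speed at r₂: v₂ = √(μ/r₂) = 2.7114 km/s.
Transfer-orbit speed at r₂: v_a = √[μ(2/r₂ − 1/a_t)] = 1.4038 km/s.
Second burn Δv₂ = |v₂ − v_a| = 1.308 km/s.
Total Δv = Δv₁ + Δv₂ = 3.486 km/s.

Δv = 3.486 km/s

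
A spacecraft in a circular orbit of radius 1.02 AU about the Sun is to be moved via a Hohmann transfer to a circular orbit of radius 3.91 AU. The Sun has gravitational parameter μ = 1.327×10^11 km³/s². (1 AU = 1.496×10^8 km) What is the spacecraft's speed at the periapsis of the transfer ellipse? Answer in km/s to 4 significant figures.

In km: r₁ = 1.02 × 1.496×10^8 = 1.52592×10^8 km; r₂ = 3.91 × 1.496×10^8 = 5.84936×10^8 km.
Transfer-ellipse semi-major axis a_t = (r₁ + r₂)/2 = (1.52592×10^8 + 5.84936×10^8)/2 = 3.68764×10^8 km.
The periapsis of the transfer ellipse is at r = 1.52592×10^8 km.
Vis-viva: v = √[μ(2/r − 1/a_t)] = √[1.327×10^11 × (2/1.52592×10^8 − 1/3.68764×10^8)] = 37.14 km/s.

v = 37.14 km/s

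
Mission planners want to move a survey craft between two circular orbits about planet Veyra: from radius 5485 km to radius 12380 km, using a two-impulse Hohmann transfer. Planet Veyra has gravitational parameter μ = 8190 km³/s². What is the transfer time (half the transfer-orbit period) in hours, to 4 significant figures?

Semi-major axis of the transfer orbit: a_t = (5485 + 12380)/2 = 8932.5 km.
By Kepler's third law the transfer-orbit period is T = 2π√(a_t³/μ), so t = T/2 = 29307 s.
Converting: 29307 s ÷ 3600 s/hour = 8.141 hours.

t = 8.141 hours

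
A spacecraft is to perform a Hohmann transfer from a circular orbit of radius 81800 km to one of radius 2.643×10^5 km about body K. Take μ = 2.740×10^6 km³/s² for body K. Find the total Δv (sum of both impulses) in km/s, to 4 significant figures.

Δv = 2.371 km/s

Semi-major axis of the transfer orbit: a_t = (81800 + 2.643×10^5)/2 = 1.7305×10^5 km.
At r₁ the circular-orbit speed is v₁ = √(μ/r₁) = 5.788 km/s.
Transfer-orbit speed at r₁ (vis-viva equation): v_p = √[μ(2/r₁ − 1/a_t)] = 7.153 km/s.
First burn Δv₁ = |v_p − v₁| = 1.365 km/s.
At r₂, v₂ = √(μ/r₂) = 3.220 km/s.
Transfer-orbit speed at r₂: v_a = √[μ(2/r₂ − 1/a_t)] = 2.214 km/s.
Second burn Δv₂ = |v₂ − v_a| = 1.006 km/s.
Total Δv = Δv₁ + Δv₂ = 2.371 km/s.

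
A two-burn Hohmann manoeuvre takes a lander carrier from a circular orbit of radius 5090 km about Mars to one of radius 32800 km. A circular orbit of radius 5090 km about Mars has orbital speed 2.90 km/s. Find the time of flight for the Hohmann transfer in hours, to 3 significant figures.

From the circular-orbit relation v² = μ/r at r = 5090 km: μ = v²r = (2.90)² × 5090 = 42806.9 km³/s².
Transfer-ellipse semi-major axis a_t = (r₁ + r₂)/2 = (5090 + 32800)/2 = 18945 km.
Half the transfer-orbit period gives t = π√(a_t³/μ) = 39590 s.
Converting: 39590 s ÷ 3600 s/hour = 11.0 hours.

t = 11.0 hours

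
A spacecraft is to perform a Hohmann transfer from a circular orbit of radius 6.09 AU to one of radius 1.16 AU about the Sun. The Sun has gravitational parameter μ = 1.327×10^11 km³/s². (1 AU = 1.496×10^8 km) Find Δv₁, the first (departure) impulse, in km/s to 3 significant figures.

In km: r₁ = 6.09 × 1.496×10^8 = 9.11064×10^8 km; r₂ = 1.16 × 1.496×10^8 = 1.73536×10^8 km.
Semi-major axis of the transfer orbit: a_t = (9.11064×10^8 + 1.73536×10^8)/2 = 5.423×10^8 km.
On the circular orbit at r = 9.11064×10^8 km, v_c = √(μ/r) = 12.069 km/s.
Transfer-orbit speed at the same r (vis-viva, a = a_t): v_t = √[μ(2/r − 1/a_t)] = 6.8271 km/s.
Δv₁ = |v_t − v_c| = |6.8271 − 12.069| = 5.242 km/s.

Δv₁ = 5.24 km/s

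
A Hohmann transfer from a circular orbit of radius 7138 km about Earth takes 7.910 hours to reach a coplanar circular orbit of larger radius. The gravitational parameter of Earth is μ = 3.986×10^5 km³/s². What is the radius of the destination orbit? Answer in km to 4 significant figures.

r₂ = 56850 km

Transfer time t = 7.910 hours = 28476 s, and t = π√(a_t³/μ).
So a_t = (μ t²/π²)^(1/3) = (3.986×10^5 × (28476)² / π²)^(1/3) = 31994 km.
Since a_t = (r₁ + r₂)/2, r₂ = 2a_t − r₁ = 2×31994 − 7138 = 56850 km.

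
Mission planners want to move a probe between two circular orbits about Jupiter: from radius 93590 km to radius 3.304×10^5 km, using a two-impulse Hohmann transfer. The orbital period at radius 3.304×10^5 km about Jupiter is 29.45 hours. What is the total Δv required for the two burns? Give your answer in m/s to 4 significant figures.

From Kepler's third law T² = 4π²r³/μ at r = 3.304×10^5 km, T = 29.45 hours = 29.45 × 3600 s = 1.0602×10^5 s: μ = 4π²r³/T² = 1.26679×10^8 km³/s².
Semi-major axis of the transfer orbit: a_t = (93590 + 3.304×10^5)/2 = 2.11995×10^5 km.
At r₁ the circular-orbit speed is v₁ = √(μ/r₁) = 36.791 km/s.
On the transfer ellipse at r₁, vis-viva equation gives v_p = √[μ(2/r₁ − 1/a_t)] = 45.930 km/s.
First burn Δv₁ = |v_p − v₁| = 9.139 km/s.
Circular speed at r₂: v₂ = √(μ/r₂) = 19.581 km/s.
Transfer-orbit speed at r₂: v_a = √[μ(2/r₂ − 1/a_t)] = 13.010 km/s.
Second burn Δv₂ = |v₂ − v_a| = 6.571 km/s.
Δv = Δv₁ + Δv₂ = 9.139 + 6.571 = 15.71 km/s.

Δv = 15710 m/s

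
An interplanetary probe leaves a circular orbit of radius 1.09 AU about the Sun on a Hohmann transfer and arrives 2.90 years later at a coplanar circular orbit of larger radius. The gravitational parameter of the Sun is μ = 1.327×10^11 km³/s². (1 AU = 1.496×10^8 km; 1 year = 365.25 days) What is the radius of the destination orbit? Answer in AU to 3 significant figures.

In km: r₁ = 1.09 × 1.496×10^8 = 1.63064×10^8 km.
Transfer time t = 2.90 years × 365.25 × 86400 s = 9.151704×10^7 s, and t = π√(a_t³/μ).
So a_t = (μ t²/π²)^(1/3) = (1.327×10^11 × (9.151704×10^7)² / π²)^(1/3) = 4.8290×10^8 km.
Since a_t = (r₁ + r₂)/2, r₂ = 2a_t − r₁ = 2×4.8290×10^8 − 1.63064×10^8 = 8.02736×10^8 km.
In AU: r₂ = 8.02736×10^8 / 1.496×10^8 = 5.37 AU.

r₂ = 5.37 AU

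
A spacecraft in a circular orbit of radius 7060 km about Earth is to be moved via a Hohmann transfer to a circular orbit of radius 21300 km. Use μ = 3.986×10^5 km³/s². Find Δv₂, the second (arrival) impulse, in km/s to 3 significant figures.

Δv₂ = 1.27 km/s

The Hohmann ellipse has a_t = (r₁ + r₂)/2 = 14180 km.
Circular speed at r = 21300 km: v_c = √(μ/r) = 4.326 km/s.
Transfer-orbit speed at the same r (vis-viva, a = a_t): v_t = √[μ(2/r − 1/a_t)] = 3.052 km/s.
Δv₂ = |v_t − v_c| = |3.052 − 4.326| = 1.274 km/s.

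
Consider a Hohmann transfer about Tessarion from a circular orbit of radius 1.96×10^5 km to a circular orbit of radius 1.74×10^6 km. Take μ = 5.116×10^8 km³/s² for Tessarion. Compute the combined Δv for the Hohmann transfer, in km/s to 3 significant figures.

Δv = 26.8 km/s

Semi-major axis of the transfer orbit: a_t = (1.960×10^5 + 1.740×10^6)/2 = 9.680×10^5 km.
At r₁ the circular-orbit speed is v₁ = √(μ/r₁) = 51.09 km/s.
On the transfer ellipse at r₁, v² = μ(2/r − 1/a) gives v_p = √[μ(2/r₁ − 1/a_t)] = 68.50 km/s.
First burn Δv₁ = |v_p − v₁| = 17.41 km/s.
At r₂, v₂ = √(μ/r₂) = 17.147 km/s.
Transfer-orbit speed at r₂: v_a = √[μ(2/r₂ − 1/a_t)] = 7.7158 km/s.
Second burn Δv₂ = |v₂ − v_a| = 9.431 km/s.
Δv = Δv₁ + Δv₂ = 17.41 + 9.431 = 26.84 km/s.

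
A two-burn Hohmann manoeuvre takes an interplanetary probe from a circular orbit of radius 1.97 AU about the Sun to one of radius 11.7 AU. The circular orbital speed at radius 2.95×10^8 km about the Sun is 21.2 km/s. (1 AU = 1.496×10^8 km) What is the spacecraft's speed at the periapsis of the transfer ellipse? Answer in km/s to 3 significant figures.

v = 27.8 km/s

From the circular-orbit relation v² = μ/r at r = 2.95×10^8 km: μ = v²r = (21.2)² × 2.95×10^8 = 1.32585×10^11 km³/s².
In km: r₁ = 1.97 × 1.496×10^8 = 2.94712×10^8 km; r₂ = 11.7 × 1.496×10^8 = 1.75032×10^9 km.
Semi-major axis of the transfer orbit: a_t = (2.94712×10^8 + 1.75032×10^9)/2 = 1.022516×10^9 km.
The periapsis of the transfer ellipse is at r = 2.94712×10^8 km.
Vis-viva: v = √[μ(2/r − 1/a_t)] = √[1.32585×10^11 × (2/2.94712×10^8 − 1/1.022516×10^9)] = 27.75 km/s.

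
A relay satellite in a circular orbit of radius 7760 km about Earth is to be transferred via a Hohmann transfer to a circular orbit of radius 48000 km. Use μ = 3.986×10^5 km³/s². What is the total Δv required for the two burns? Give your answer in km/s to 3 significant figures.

Semi-major axis of the transfer orbit: a_t = (7760 + 48000)/2 = 27880 km.
Circular speed at r₁: v₁ = √(μ/r₁) = √(3.986×10^5/7760) = 7.167 km/s.
On the transfer ellipse at r₁, vis-viva equation gives v_p = √[μ(2/r₁ − 1/a_t)] = 9.404 km/s.
First burn Δv₁ = |v_p − v₁| = 2.237 km/s.
Circular speed at r₂: v₂ = √(μ/r₂) = 2.8817 km/s.
Transfer-orbit speed at r₂: v_a = √[μ(2/r₂ − 1/a_t)] = 1.5203 km/s.
Second burn Δv₂ = |v₂ − v_a| = 1.361 km/s.
Δv = Δv₁ + Δv₂ = 2.237 + 1.361 = 3.598 km/s.

Δv = 3.60 km/s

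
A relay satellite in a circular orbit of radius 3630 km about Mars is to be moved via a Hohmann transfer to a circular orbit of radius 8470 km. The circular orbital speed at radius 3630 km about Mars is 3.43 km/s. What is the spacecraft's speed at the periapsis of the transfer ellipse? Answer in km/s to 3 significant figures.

v = 4.06 km/s

From the circular-orbit relation v² = μ/r at r = 3630 km: μ = v²r = (3.43)² × 3630 = 42706.6 km³/s².
The Hohmann ellipse has a_t = (r₁ + r₂)/2 = 6050 km.
The periapsis of the transfer ellipse is at r = 3630 km.
From the vis-viva equation, v = √[μ(2/r − 1/a_t)] = 4.058 km/s.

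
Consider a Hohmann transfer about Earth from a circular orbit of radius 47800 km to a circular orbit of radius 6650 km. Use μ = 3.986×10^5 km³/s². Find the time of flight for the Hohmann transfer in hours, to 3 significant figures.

t = 6.21 hours

Semi-major axis of the transfer orbit: a_t = (47800 + 6650)/2 = 27225 km.
By Kepler's third law the transfer-orbit period is T = 2π√(a_t³/μ), so t = T/2 = 22350 s.
Converting: 22350 s ÷ 3600 s/hour = 6.21 hours.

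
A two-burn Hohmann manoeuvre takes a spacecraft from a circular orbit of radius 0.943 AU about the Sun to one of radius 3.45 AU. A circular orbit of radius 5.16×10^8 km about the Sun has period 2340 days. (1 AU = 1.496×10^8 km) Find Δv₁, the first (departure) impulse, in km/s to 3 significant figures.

From Kepler's third law T² = 4π²r³/μ at r = 5.16×10^8 km, T = 2340 days = 2340 × 86400 s = 2.02176×10^8 s: μ = 4π²r³/T² = 1.32693×10^11 km³/s².
In km: r₁ = 0.943 × 1.496×10^8 = 1.410728×10^8 km; r₂ = 3.45 × 1.496×10^8 = 5.1612×10^8 km.
Semi-major axis of the transfer orbit: a_t = (1.410728×10^8 + 5.1612×10^8)/2 = 3.285964×10^8 km.
On the circular orbit at r = 1.410728×10^8 km, v_c = √(μ/r) = 30.669 km/s.
Transfer-orbit speed at the same r (vis-viva, a = a_t): v_t = √[μ(2/r − 1/a_t)] = 38.437 km/s.
Δv₁ = |v_t − v_c| = |38.437 − 30.669| = 7.768 km/s.

Δv₁ = 7.77 km/s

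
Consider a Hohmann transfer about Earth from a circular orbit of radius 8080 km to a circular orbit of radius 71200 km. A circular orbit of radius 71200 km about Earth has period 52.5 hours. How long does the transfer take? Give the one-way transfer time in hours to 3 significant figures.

t = 10.9 hours

From Kepler's third law T² = 4π²r³/μ at r = 71200 km, T = 52.5 hours = 52.5 × 3600 s = 1.890×10^5 s: μ = 4π²r³/T² = 3.98911×10^5 km³/s².
Transfer-ellipse semi-major axis a_t = (r₁ + r₂)/2 = (8080 + 71200)/2 = 39640 km.
Transfer time t = π√(a_t³/μ) = π√((39640)³ / 3.98911×10^5) = 39260 s.
Converting: 39260 s ÷ 3600 s/hour = 10.9 hours.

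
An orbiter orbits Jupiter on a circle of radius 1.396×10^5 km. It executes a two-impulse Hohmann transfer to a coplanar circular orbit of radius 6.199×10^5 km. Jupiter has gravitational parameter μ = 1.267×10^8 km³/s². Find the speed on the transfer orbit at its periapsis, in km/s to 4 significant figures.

v = 38.49 km/s

Transfer-ellipse semi-major axis a_t = (r₁ + r₂)/2 = (1.396×10^5 + 6.199×10^5)/2 = 3.7975×10^5 km.
At periapsis, r = 1.396×10^5 km.
From the vis-viva equation, v = √[μ(2/r − 1/a_t)] = 38.49 km/s.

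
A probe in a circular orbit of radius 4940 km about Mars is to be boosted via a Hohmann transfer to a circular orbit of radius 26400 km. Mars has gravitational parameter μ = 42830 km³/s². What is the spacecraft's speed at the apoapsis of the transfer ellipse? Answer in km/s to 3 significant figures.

v = 0.715 km/s

Semi-major axis of the transfer orbit: a_t = (4940 + 26400)/2 = 15670 km.
At apoapsis, r = 26400 km.
From the vis-viva equation, v = √[μ(2/r − 1/a_t)] = 0.7152 km/s.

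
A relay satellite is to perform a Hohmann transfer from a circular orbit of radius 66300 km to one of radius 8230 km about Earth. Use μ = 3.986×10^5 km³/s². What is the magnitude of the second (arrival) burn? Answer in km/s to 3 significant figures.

Δv₂ = 2.32 km/s

Transfer-ellipse semi-major axis a_t = (r₁ + r₂)/2 = (66300 + 8230)/2 = 37265 km.
Circular speed at r = 8230 km: v_c = √(μ/r) = 6.9594 km/s.
Transfer-orbit speed at the same r (vis-viva, a = a_t): v_t = √[μ(2/r − 1/a_t)] = 9.2827 km/s.
Δv₂ = |v_t − v_c| = |9.2827 − 6.9594| = 2.323 km/s.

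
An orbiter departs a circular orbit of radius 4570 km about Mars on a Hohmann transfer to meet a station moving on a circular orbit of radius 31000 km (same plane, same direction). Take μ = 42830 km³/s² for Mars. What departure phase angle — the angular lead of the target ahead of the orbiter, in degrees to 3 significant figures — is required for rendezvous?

φ = 102°

Transfer-ellipse semi-major axis a_t = (r₁ + r₂)/2 = (4570 + 31000)/2 = 17785 km.
The half-period of the transfer ellipse is t = π√(a_t³/μ) = 36004 s.
The target's mean motion on its circular orbit is ω₂ = √(μ/r₂³) = 3.7917×10^-5 rad/s.
Angle swept by the target during transfer: ω₂·t = 1.3652 rad = 78.22°.
Arrival is 180° from departure on the ellipse, so φ = 180° − 78.22° = 102°.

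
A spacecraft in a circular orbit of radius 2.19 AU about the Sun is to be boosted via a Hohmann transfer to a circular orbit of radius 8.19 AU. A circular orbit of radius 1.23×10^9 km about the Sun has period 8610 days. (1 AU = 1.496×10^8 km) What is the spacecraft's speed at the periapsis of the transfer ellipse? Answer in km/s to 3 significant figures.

v = 25.3 km/s

From Kepler's third law T² = 4π²r³/μ at r = 1.23×10^9 km, T = 8610 days = 8610 × 86400 s = 7.43904×10^8 s: μ = 4π²r³/T² = 1.32752×10^11 km³/s².
In km: r₁ = 2.19 × 1.496×10^8 = 3.27624×10^8 km; r₂ = 8.19 × 1.496×10^8 = 1.225224×10^9 km.
The Hohmann ellipse has a_t = (r₁ + r₂)/2 = 7.76424×10^8 km.
The periapsis of the transfer ellipse is at r = 3.27624×10^8 km.
Vis-viva: v = √[μ(2/r − 1/a_t)] = √[1.32752×10^11 × (2/3.27624×10^8 − 1/7.76424×10^8)] = 25.29 km/s.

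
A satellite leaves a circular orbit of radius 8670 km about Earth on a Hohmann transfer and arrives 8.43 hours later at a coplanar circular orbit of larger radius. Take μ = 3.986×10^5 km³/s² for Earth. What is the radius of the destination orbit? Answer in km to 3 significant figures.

r₂ = 58100 km

Transfer time t = 8.43 hours = 30348 s, and t = π√(a_t³/μ).
So a_t = (μ t²/π²)^(1/3) = (3.986×10^5 × (30348)² / π²)^(1/3) = 33381 km.
Since a_t = (r₁ + r₂)/2, r₂ = 2a_t − r₁ = 2×33381 − 8670 = 58092 km.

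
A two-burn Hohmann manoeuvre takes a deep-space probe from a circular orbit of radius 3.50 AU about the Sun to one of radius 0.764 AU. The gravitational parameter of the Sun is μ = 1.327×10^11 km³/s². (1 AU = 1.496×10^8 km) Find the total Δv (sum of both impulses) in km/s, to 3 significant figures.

Δv = 16.0 km/s

In km: r₁ = 3.50 × 1.496×10^8 = 5.236×10^8 km; r₂ = 0.764 × 1.496×10^8 = 1.142944×10^8 km.
Transfer-ellipse semi-major axis a_t = (r₁ + r₂)/2 = (5.236×10^8 + 1.142944×10^8)/2 = 3.189472×10^8 km.
At r₁ the circular-orbit speed is v₁ = √(μ/r₁) = 15.92 km/s.
On the transfer ellipse at r₁, vis-viva equation gives v_a = √[μ(2/r₁ − 1/a_t)] = 9.530 km/s.
First burn Δv₁ = |v_a − v₁| = 6.390 km/s.
Circular speed at r₂: v₂ = √(μ/r₂) = 34.074 km/s.
Transfer-orbit speed at r₂: v_p = √[μ(2/r₂ − 1/a_t)] = 43.658 km/s.
Second burn Δv₂ = |v₂ − v_p| = 9.584 km/s.
Total Δv = Δv₁ + Δv₂ = 15.97 km/s.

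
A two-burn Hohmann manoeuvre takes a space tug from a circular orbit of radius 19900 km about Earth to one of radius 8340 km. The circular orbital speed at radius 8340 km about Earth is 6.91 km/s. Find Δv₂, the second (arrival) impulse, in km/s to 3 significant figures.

Δv₂ = 1.29 km/s

From the circular-orbit relation v² = μ/r at r = 8340 km: μ = v²r = (6.91)² × 8340 = 3.98219×10^5 km³/s².
Transfer-ellipse semi-major axis a_t = (r₁ + r₂)/2 = (19900 + 8340)/2 = 14120 km.
Circular speed at r = 8340 km: v_c = √(μ/r) = 6.910 km/s.
Vis-viva on the transfer ellipse at r = 8340 km gives v_t = √[μ(2/r − 1/a_t)] = 8.203 km/s.
Δv₂ = |v_t − v_c| = |8.203 − 6.910| = 1.293 km/s.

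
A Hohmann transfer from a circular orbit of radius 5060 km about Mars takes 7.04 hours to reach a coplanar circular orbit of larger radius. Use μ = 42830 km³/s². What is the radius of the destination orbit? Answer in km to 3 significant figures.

Transfer time t = 7.04 hours = 25344 s, and t = π√(a_t³/μ).
So a_t = (μ t²/π²)^(1/3) = (42830 × (25344)² / π²)^(1/3) = 14073 km.
Since a_t = (r₁ + r₂)/2, r₂ = 2a_t − r₁ = 2×14073 − 5060 = 23086 km.

r₂ = 23100 km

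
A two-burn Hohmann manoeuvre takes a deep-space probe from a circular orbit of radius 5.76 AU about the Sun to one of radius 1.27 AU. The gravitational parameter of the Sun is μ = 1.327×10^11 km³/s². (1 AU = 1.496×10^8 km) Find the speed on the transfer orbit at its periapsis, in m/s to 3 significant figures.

v = 33800 m/s

In km: r₁ = 5.76 × 1.496×10^8 = 8.61696×10^8 km; r₂ = 1.27 × 1.496×10^8 = 1.89992×10^8 km.
Semi-major axis of the transfer orbit: a_t = (8.61696×10^8 + 1.89992×10^8)/2 = 5.25844×10^8 km.
The periapsis of the transfer ellipse is at r = 1.89992×10^8 km.
From the vis-viva equation, v = √[μ(2/r − 1/a_t)] = 33.83 km/s.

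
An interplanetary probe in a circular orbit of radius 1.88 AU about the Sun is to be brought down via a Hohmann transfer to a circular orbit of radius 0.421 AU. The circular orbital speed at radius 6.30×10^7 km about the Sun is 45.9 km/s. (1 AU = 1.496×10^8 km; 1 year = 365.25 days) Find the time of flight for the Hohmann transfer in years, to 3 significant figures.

From the circular-orbit relation v² = μ/r at r = 6.30×10^7 km: μ = v²r = (45.9)² × 6.30×10^7 = 1.32729×10^11 km³/s².
In km: r₁ = 1.88 × 1.496×10^8 = 2.81248×10^8 km; r₂ = 0.421 × 1.496×10^8 = 6.29816×10^7 km.
Semi-major axis of the transfer orbit: a_t = (2.81248×10^8 + 6.29816×10^7)/2 = 1.721148×10^8 km.
Transfer time t = π√(a_t³/μ) = π√((1.721148×10^8)³ / 1.32729×10^11) = 1.947×10^7 s.
Converting: 1.947×10^7 s ÷ 3.15576×10^7 s/year (365.25 × 86400) = 0.617 years.

t = 0.617 years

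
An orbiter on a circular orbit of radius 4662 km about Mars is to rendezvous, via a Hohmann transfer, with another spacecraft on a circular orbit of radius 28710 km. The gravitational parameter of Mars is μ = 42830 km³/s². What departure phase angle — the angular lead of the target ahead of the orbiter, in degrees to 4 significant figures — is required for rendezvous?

Semi-major axis of the transfer orbit: a_t = (4662 + 28710)/2 = 16686 km.
Transfer time t = π√(a_t³/μ) = 32719.31 s.
Target angular speed ω₂ = √(μ/r₂³) = 4.254262×10^-5 rad/s.
Angle swept by the target during transfer: ω₂·t = 1.39197 rad = 79.754°.
Arrival is 180° from departure on the ellipse, so φ = 180° − 79.754° = 100.2°.

φ = 100.2°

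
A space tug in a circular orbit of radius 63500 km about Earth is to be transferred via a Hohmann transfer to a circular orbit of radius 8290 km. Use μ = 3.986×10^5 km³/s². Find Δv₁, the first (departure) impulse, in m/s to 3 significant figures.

Transfer-ellipse semi-major axis a_t = (r₁ + r₂)/2 = (63500 + 8290)/2 = 35895 km.
On the circular orbit at r = 63500 km, v_c = √(μ/r) = 2.505 km/s.
Transfer-orbit speed at the same r (vis-viva, a = a_t): v_t = √[μ(2/r − 1/a_t)] = 1.204 km/s.
Δv₁ = |v_t − v_c| = |1.204 − 2.505| = 1.301 km/s.

Δv₁ = 1300 m/s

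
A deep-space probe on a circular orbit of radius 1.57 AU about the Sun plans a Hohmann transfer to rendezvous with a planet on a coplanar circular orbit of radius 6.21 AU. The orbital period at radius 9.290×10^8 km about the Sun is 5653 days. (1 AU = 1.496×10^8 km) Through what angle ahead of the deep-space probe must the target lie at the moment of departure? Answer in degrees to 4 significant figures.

From Kepler's third law T² = 4π²r³/μ at r = 9.290×10^8 km, T = 5653 days = 5653 × 86400 s = 4.884192×10^8 s: μ = 4π²r³/T² = 1.32685×10^11 km³/s².
In km: r₁ = 1.57 × 1.496×10^8 = 2.34872×10^8 km; r₂ = 6.21 × 1.496×10^8 = 9.29016×10^8 km.
Transfer-ellipse semi-major axis a_t = (r₁ + r₂)/2 = (2.34872×10^8 + 9.29016×10^8)/2 = 5.81944×10^8 km.
The half-period of the transfer ellipse is t = π√(a_t³/μ) = 1.21077×10^8 s.
The target's mean motion on its circular orbit is ω₂ = √(μ/r₂³) = 1.28640×10^-8 rad/s.
Angle swept by the target during transfer: ω₂·t = 1.5575 rad = 89.24°.
The deep-space probe traverses 180° on the transfer ellipse, so the target must lead by 180° − 89.24° = 90.76°.

φ = 90.76°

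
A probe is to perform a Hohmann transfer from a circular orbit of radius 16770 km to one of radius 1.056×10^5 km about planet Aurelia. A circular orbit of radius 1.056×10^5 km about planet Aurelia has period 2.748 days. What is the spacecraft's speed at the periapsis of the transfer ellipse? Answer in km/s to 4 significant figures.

v = 9.213 km/s

From Kepler's third law T² = 4π²r³/μ at r = 1.056×10^5 km, T = 2.748 days = 2.748 × 86400 s = 2.374272×10^5 s: μ = 4π²r³/T² = 8.24690×10^5 km³/s².
Transfer-ellipse semi-major axis a_t = (r₁ + r₂)/2 = (16770 + 1.056×10^5)/2 = 61185 km.
The periapsis of the transfer ellipse is at r = 16770 km.
Vis-viva: v = √[μ(2/r − 1/a_t)] = √[8.24690×10^5 × (2/16770 − 1/61185)] = 9.213 km/s.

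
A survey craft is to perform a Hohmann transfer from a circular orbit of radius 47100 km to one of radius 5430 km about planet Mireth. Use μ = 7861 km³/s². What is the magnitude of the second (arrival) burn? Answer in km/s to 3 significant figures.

Semi-major axis of the transfer orbit: a_t = (47100 + 5430)/2 = 26265 km.
Circular speed at r = 5430 km: v_c = √(μ/r) = 1.203 km/s.
Transfer-orbit speed at the same r (vis-viva, a = a_t): v_t = √[μ(2/r − 1/a_t)] = 1.611 km/s.
Δv₂ = |v_t − v_c| = |1.611 − 1.203| = 0.4080 km/s.

Δv₂ = 0.408 km/s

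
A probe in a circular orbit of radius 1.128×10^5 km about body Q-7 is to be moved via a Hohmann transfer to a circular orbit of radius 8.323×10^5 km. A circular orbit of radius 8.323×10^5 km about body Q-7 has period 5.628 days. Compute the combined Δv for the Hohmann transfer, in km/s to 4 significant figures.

Δv = 15.06 km/s

From Kepler's third law T² = 4π²r³/μ at r = 8.323×10^5 km, T = 5.628 days = 5.628 × 86400 s = 4.862592×10^5 s: μ = 4π²r³/T² = 9.62640×10^7 km³/s².
The Hohmann ellipse has a_t = (r₁ + r₂)/2 = 4.7255×10^5 km.
Circular speed at r₁: v₁ = √(μ/r₁) = √(9.62640×10^7/1.128×10^5) = 29.213 km/s.
On the transfer ellipse at r₁, vis-viva equation gives v_p = √[μ(2/r₁ − 1/a_t)] = 38.770 km/s.
First burn Δv₁ = |v_p − v₁| = 9.557 km/s.
Circular speed at r₂: v₂ = √(μ/r₂) = 10.7545 km/s.
Transfer-orbit speed at r₂: v_a = √[μ(2/r₂ − 1/a_t)] = 5.25439 km/s.
Second burn Δv₂ = |v₂ − v_a| = 5.500 km/s.
Δv = Δv₁ + Δv₂ = 9.557 + 5.500 = 15.06 km/s.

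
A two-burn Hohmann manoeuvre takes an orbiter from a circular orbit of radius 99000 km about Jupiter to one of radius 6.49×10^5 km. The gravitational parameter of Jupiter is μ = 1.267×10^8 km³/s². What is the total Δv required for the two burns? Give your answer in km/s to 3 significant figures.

Δv = 18.1 km/s

Transfer-ellipse semi-major axis a_t = (r₁ + r₂)/2 = (99000 + 6.490×10^5)/2 = 3.740×10^5 km.
At r₁ the circular-orbit speed is v₁ = √(μ/r₁) = 35.774 km/s.
On the transfer ellipse at r₁, v² = μ(2/r − 1/a) gives v_p = √[μ(2/r₁ − 1/a_t)] = 47.126 km/s.
First burn Δv₁ = |v_p − v₁| = 11.35 km/s.
Circular speed at r₂: v₂ = √(μ/r₂) = 13.9722 km/s.
Transfer-orbit speed at r₂: v_a = √[μ(2/r₂ − 1/a_t)] = 7.18866 km/s.
Second burn Δv₂ = |v₂ − v_a| = 6.784 km/s.
Δv = Δv₁ + Δv₂ = 11.35 + 6.784 = 18.13 km/s.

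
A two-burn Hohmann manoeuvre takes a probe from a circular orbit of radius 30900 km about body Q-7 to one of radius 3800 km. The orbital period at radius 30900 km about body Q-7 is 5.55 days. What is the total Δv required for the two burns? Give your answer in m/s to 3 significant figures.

From Kepler's third law T² = 4π²r³/μ at r = 30900 km, T = 5.55 days = 5.55 × 86400 s = 4.7952×10^5 s: μ = 4π²r³/T² = 5065.49 km³/s².
Semi-major axis of the transfer orbit: a_t = (30900 + 3800)/2 = 17350 km.
Circular speed at r₁: v₁ = √(μ/r₁) = √(5065.49/30900) = 0.4049 km/s.
On the transfer ellipse at r₁, vis-viva gives v_a = √[μ(2/r₁ − 1/a_t)] = 0.1895 km/s.
First burn Δv₁ = |v_a − v₁| = 0.2154 km/s.
At r₂, v₂ = √(μ/r₂) = 1.1546 km/s.
Transfer-orbit speed at r₂: v_p = √[μ(2/r₂ − 1/a_t)] = 1.5408 km/s.
Second burn Δv₂ = |v₂ − v_p| = 0.3862 km/s.
Δv = Δv₁ + Δv₂ = 0.2154 + 0.3862 = 0.6016 km/s.

Δv = 602 m/s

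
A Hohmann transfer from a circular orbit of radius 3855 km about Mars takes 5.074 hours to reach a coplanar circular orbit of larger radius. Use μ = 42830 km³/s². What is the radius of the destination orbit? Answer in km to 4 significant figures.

r₂ = 18770 km

Transfer time t = 5.074 hours = 18266.4 s, and t = π√(a_t³/μ).
So a_t = (μ t²/π²)^(1/3) = (42830 × (18266.4)² / π²)^(1/3) = 11313 km.
Since a_t = (r₁ + r₂)/2, r₂ = 2a_t − r₁ = 2×11313 − 3855 = 18771 km.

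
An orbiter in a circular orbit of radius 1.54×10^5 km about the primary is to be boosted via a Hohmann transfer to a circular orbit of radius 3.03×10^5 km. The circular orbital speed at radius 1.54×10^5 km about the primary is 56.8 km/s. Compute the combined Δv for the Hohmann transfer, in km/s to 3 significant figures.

From the circular-orbit relation v² = μ/r at r = 1.54×10^5 km: μ = v²r = (56.8)² × 1.54×10^5 = 4.96841×10^8 km³/s².
The Hohmann ellipse has a_t = (r₁ + r₂)/2 = 2.285×10^5 km.
At r₁ the circular-orbit speed is v₁ = √(μ/r₁) = 56.800 km/s.
Transfer-orbit speed at r₁ (v² = μ(2/r − 1/a)): v_p = √[μ(2/r₁ − 1/a_t)] = 65.407 km/s.
First burn Δv₁ = |v_p − v₁| = 8.607 km/s.
Circular speed at r₂: v₂ = √(μ/r₂) = 40.49 km/s.
Transfer-orbit speed at r₂: v_a = √[μ(2/r₂ − 1/a_t)] = 33.24 km/s.
Second burn Δv₂ = |v₂ − v_a| = 7.250 km/s.
Δv = Δv₁ + Δv₂ = 8.607 + 7.250 = 15.86 km/s.

Δv = 15.9 km/s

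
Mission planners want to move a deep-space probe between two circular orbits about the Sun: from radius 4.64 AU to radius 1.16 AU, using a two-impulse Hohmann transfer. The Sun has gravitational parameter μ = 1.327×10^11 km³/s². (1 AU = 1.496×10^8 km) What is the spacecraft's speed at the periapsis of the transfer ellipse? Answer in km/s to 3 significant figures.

v = 35.0 km/s

In km: r₁ = 4.64 × 1.496×10^8 = 6.94144×10^8 km; r₂ = 1.16 × 1.496×10^8 = 1.73536×10^8 km.
Transfer-ellipse semi-major axis a_t = (r₁ + r₂)/2 = (6.94144×10^8 + 1.73536×10^8)/2 = 4.3384×10^8 km.
At periapsis, r = 1.73536×10^8 km.
From the vis-viva equation, v = √[μ(2/r − 1/a_t)] = 34.98 km/s.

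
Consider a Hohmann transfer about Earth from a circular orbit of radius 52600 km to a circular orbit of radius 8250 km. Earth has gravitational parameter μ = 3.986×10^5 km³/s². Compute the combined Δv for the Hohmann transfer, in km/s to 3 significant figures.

Δv = 3.51 km/s

Transfer-ellipse semi-major axis a_t = (r₁ + r₂)/2 = (52600 + 8250)/2 = 30425 km.
At r₁ the circular-orbit speed is v₁ = √(μ/r₁) = 2.7528 km/s.
On the transfer ellipse at r₁, vis-viva equation gives v_a = √[μ(2/r₁ − 1/a_t)] = 1.4335 km/s.
First burn Δv₁ = |v_a − v₁| = 1.319 km/s.
At r₂, v₂ = √(μ/r₂) = 6.95091 km/s.
Transfer-orbit speed at r₂: v_p = √[μ(2/r₂ − 1/a_t)] = 9.13943 km/s.
Second burn Δv₂ = |v₂ − v_p| = 2.189 km/s.
Δv = Δv₁ + Δv₂ = 1.319 + 2.189 = 3.508 km/s.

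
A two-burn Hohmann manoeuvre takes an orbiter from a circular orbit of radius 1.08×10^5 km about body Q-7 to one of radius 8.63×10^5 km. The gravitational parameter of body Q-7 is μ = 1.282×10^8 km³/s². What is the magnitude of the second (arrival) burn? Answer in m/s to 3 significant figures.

The Hohmann ellipse has a_t = (r₁ + r₂)/2 = 4.855×10^5 km.
Circular speed at r = 8.630×10^5 km: v_c = √(μ/r) = 12.1882 km/s.
Transfer-orbit speed at the same r (vis-viva, a = a_t): v_t = √[μ(2/r − 1/a_t)] = 5.74852 km/s.
Δv₂ = |v_t − v_c| = |5.74852 − 12.1882| = 6.440 km/s.

Δv₂ = 6440 m/s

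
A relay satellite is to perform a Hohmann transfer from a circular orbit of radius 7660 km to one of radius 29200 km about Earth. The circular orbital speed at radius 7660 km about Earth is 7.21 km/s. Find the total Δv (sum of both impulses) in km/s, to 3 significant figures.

Δv = 3.18 km/s

From the circular-orbit relation v² = μ/r at r = 7660 km: μ = v²r = (7.21)² × 7660 = 3.98198×10^5 km³/s².
Semi-major axis of the transfer orbit: a_t = (7660 + 29200)/2 = 18430 km.
Circular speed at r₁: v₁ = √(μ/r₁) = √(3.98198×10^5/7660) = 7.210 km/s.
Transfer-orbit speed at r₁ (vis-viva equation): v_p = √[μ(2/r₁ − 1/a_t)] = 9.075 km/s.
First burn Δv₁ = |v_p − v₁| = 1.865 km/s.
Circular speed at r₂: v₂ = √(μ/r₂) = 3.693 km/s.
Transfer-orbit speed at r₂: v_a = √[μ(2/r₂ − 1/a_t)] = 2.381 km/s.
Second burn Δv₂ = |v₂ − v_a| = 1.312 km/s.
Total Δv = Δv₁ + Δv₂ = 3.177 km/s.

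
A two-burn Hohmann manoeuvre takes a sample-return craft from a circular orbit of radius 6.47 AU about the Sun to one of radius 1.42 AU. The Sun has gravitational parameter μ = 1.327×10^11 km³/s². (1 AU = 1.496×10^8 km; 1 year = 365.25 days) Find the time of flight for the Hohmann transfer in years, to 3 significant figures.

In km: r₁ = 6.47 × 1.496×10^8 = 9.67912×10^8 km; r₂ = 1.42 × 1.496×10^8 = 2.12432×10^8 km.
Transfer-ellipse semi-major axis a_t = (r₁ + r₂)/2 = (9.67912×10^8 + 2.12432×10^8)/2 = 5.90172×10^8 km.
By Kepler's third law the transfer-orbit period is T = 2π√(a_t³/μ), so t = T/2 = 1.236×10^8 s.
Converting: 1.236×10^8 s ÷ 3.15576×10^7 s/year (365.25 × 86400) = 3.92 years.

t = 3.92 years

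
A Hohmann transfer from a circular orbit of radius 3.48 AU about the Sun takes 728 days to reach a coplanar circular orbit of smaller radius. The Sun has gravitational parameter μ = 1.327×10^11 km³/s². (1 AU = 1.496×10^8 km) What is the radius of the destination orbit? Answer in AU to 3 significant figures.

r₂ = 1.55 AU

In km: r₁ = 3.48 × 1.496×10^8 = 5.20608×10^8 km.
Transfer time t = 728 days = 6.28992×10^7 s, and t = π√(a_t³/μ).
So a_t = (μ t²/π²)^(1/3) = (1.327×10^11 × (6.28992×10^7)² / π²)^(1/3) = 3.7609×10^8 km.
Since a_t = (r₁ + r₂)/2, r₂ = 2a_t − r₁ = 2×3.7609×10^8 − 5.20608×10^8 = 2.31572×10^8 km.
In AU: r₂ = 2.31572×10^8 / 1.496×10^8 = 1.55 AU.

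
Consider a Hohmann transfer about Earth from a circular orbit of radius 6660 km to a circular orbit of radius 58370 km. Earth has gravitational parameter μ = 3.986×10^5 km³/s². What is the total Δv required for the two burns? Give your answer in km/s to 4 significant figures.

Δv = 4.060 km/s

Transfer-ellipse semi-major axis a_t = (r₁ + r₂)/2 = (6660 + 58370)/2 = 32515 km.
Circular speed at r₁: v₁ = √(μ/r₁) = √(3.986×10^5/6660) = 7.7363 km/s.
Transfer-orbit speed at r₁ (vis-viva equation): v_p = √[μ(2/r₁ − 1/a_t)] = 10.365 km/s.
First burn Δv₁ = |v_p − v₁| = 2.629 km/s.
At r₂, v₂ = √(μ/r₂) = 2.61321 km/s.
Transfer-orbit speed at r₂: v_a = √[μ(2/r₂ − 1/a_t)] = 1.18268 km/s.
Second burn Δv₂ = |v₂ − v_a| = 1.431 km/s.
Total Δv = Δv₁ + Δv₂ = 4.060 km/s.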